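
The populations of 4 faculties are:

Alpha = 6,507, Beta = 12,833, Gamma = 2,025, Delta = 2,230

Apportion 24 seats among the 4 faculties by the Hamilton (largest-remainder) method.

Alpha 7, Beta 13, Gamma 2, Delta 2

Total 23595; standard divisor 23595/24 ≈ 983.125.
Standard quotas: Alpha 6.6187, Beta 13.0533, Gamma 2.0598, Delta 2.2683.
Lower quotas: Alpha 6, Beta 13, Gamma 2, Delta 2 (sum 23, leaving 1 seat).
Remainders in descending order: Alpha 0.6187, Delta 0.2683, Gamma 0.0598, Beta 0.0533.
Largest remainder: Alpha receives the extra seat.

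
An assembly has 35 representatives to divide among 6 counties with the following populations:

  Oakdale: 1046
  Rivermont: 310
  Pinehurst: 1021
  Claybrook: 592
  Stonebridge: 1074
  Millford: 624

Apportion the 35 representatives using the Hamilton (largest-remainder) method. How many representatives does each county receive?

Oakdale 8, Rivermont 2, Pinehurst 8, Claybrook 4, Stonebridge 8, Millford 5

Standard divisor: 4667 ÷ 35 ≈ 133.343.
Standard quotas: Oakdale 7.844, Rivermont 2.325, Pinehurst 7.657, Claybrook 4.440, Stonebridge 8.054, Millford 4.680.
Lower quotas: Oakdale 7, Rivermont 2, Pinehurst 7, Claybrook 4, Stonebridge 8, Millford 4 (sum 32, leaving 3 seats).
Remainders in descending order: Oakdale 0.844, Millford 0.680, Pinehurst 0.657, Claybrook 0.440, Rivermont 0.325, Stonebridge 0.054.
Largest remainders: Oakdale, Millford, Pinehurst receive the extra seats.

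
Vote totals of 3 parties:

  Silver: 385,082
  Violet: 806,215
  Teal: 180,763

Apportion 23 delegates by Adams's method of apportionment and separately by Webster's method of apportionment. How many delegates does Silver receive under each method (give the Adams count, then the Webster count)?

Adams: Silver 7, Violet 13, Teal 3.
Webster: Silver 6, Violet 14, Teal 3.
Silver gets 7 under Adams and 6 under Webster.

7 and 6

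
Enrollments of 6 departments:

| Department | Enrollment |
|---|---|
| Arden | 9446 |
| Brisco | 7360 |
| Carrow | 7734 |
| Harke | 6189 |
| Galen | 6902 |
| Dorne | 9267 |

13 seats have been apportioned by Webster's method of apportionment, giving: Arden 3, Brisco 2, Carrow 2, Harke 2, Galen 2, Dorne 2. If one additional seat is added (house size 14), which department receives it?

Priority for the next seat is population ÷ (current seats + 0.5).
Priorities: Arden 2698.857, Brisco 2944.000, Carrow 3093.600, Harke 2475.600, Galen 2760.800, Dorne 3706.800.
Highest priority: Dorne.

Dorne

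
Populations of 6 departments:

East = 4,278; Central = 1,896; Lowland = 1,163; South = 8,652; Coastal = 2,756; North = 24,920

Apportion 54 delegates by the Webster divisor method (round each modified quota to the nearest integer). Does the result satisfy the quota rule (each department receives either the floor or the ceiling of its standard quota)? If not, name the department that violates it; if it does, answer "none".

North

Standard quotas: East 5.291, Central 2.345, Lowland 1.438, South 10.700, Coastal 3.408, North 30.818.
Webster allocation: East 5, Central 2, Lowland 1, South 11, Coastal 3, North 32.
North has quota 30.818 (lower 30, upper 31) but receives 32 — outside the quota interval.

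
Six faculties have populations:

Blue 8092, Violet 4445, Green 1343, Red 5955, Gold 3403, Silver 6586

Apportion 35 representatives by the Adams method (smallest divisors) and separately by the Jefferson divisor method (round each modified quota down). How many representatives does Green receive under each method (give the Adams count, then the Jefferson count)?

2 and 1

Adams: Blue 9, Violet 5, Green 2, Red 7, Gold 4, Silver 8.
Jefferson: Blue 10, Violet 5, Green 1, Red 7, Gold 4, Silver 8.
Green gets 2 under Adams and 1 under Jefferson.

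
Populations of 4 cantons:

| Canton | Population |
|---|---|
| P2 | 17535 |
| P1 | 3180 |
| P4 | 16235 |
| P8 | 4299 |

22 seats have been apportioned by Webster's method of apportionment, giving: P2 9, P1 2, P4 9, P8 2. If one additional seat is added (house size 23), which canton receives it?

Priority for the next seat is population ÷ (current seats + 0.5).
Priorities: P2 1845.789, P1 1272.000, P4 1708.947, P8 1719.600.
Highest priority: P2.

P2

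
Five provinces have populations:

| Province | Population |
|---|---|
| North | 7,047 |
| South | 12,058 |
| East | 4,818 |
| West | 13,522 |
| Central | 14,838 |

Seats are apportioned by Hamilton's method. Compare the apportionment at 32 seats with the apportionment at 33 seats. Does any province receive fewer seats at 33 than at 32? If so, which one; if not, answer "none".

none

At 32 seats: North 4, South 8, East 3, West 8, Central 9.
At 33 seats: North 4, South 8, East 3, West 9, Central 9.
No province's allocation decreased.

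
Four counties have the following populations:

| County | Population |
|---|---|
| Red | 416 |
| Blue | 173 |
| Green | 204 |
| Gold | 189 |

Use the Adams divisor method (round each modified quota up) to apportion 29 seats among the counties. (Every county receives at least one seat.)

Red=12, Blue=5, Green=6, Gold=6

Standard divisor 982/29 ≈ 33.862; standard quotas: Red 12.285, Blue 5.109, Green 6.024, Gold 5.581.
Rounding up gives 13, 6, 7, 6 = 32 seats, so the divisor must be adjusted.
With modified divisor 36: modified quotas Red 11.556, Blue 4.806, Green 5.667, Gold 5.250.
Rounding up: Red 12, Blue 5, Green 6, Gold 6 (total 29).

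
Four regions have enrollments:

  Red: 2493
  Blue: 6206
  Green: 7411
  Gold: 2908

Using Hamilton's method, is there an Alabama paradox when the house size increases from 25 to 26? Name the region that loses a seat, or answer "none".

At 25 seats: Red 3, Blue 8, Green 10, Gold 4.
At 26 seats: Red 3, Blue 9, Green 10, Gold 4.
No region's allocation decreased.

none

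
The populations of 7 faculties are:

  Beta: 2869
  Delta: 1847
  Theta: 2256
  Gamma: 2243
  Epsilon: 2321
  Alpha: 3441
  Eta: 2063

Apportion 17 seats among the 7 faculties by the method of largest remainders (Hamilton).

Beta 3, Delta 2, Theta 2, Gamma 2, Epsilon 2, Alpha 4, Eta 2

Standard divisor: 17040 ÷ 17 ≈ 1002.353.
Standard quotas: Beta 2.862, Delta 1.843, Theta 2.251, Gamma 2.238, Epsilon 2.316, Alpha 3.433, Eta 2.058.
Lower quotas: Beta 2, Delta 1, Theta 2, Gamma 2, Epsilon 2, Alpha 3, Eta 2 (sum 14, leaving 3 seats).
Remainders in descending order: Beta 0.862, Delta 0.843, Alpha 0.433, Epsilon 0.316, Theta 0.251, Gamma 0.238, Eta 0.058.
Largest remainders: Beta, Delta, Alpha receive the extra seats.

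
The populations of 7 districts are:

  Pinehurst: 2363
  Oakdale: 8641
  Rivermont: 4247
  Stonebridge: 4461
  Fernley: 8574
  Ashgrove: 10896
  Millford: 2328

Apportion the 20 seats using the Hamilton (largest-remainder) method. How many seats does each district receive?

The standard divisor is 41510/20 ≈ 2075.5.
Standard quotas: Pinehurst 1.1385, Oakdale 4.1633, Rivermont 2.0463, Stonebridge 2.1494, Fernley 4.1311, Ashgrove 5.2498, Millford 1.1217.
Lower quotas: Pinehurst 1, Oakdale 4, Rivermont 2, Stonebridge 2, Fernley 4, Ashgrove 5, Millford 1 (sum 19, leaving 1 seat).
Remainders in descending order: Ashgrove 0.2498, Oakdale 0.1633, Stonebridge 0.1494, Pinehurst 0.1385, Fernley 0.1311, Millford 0.1217, Rivermont 0.0463.
The surplus seat goes to Ashgrove.

Pinehurst 1, Oakdale 4, Rivermont 2, Stonebridge 2, Fernley 4, Ashgrove 6, Millford 1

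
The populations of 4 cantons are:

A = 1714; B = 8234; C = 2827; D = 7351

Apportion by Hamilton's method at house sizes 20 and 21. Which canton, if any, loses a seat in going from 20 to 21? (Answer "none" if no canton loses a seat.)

At 20 seats: A 2, B 8, C 3, D 7.
At 21 seats: A 2, B 8, C 3, D 8.
No canton's allocation decreased.

none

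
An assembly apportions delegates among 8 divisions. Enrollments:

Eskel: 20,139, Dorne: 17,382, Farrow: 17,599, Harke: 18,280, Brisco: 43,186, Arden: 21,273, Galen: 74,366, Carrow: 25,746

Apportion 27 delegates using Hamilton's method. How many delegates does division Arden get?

The standard divisor is 237971/27 ≈ 8813.741.
Standard quotas: Eskel 2.2850, Dorne 1.9721, Farrow 1.9968, Harke 2.0740, Brisco 4.8998, Arden 2.4136, Galen 8.4375, Carrow 2.9211.
Lower quotas: Eskel 2, Dorne 1, Farrow 1, Harke 2, Brisco 4, Arden 2, Galen 8, Carrow 2 (sum 22, leaving 5 seats).
Remainders in descending order: Farrow 0.9968, Dorne 0.9721, Carrow 0.9211, Brisco 0.8998, Galen 0.4375, Arden 0.4136, Eskel 0.2850, Harke 0.0740.
The surplus seats go to Farrow, Dorne, Carrow, Brisco, Galen.
Arden receives 2.

2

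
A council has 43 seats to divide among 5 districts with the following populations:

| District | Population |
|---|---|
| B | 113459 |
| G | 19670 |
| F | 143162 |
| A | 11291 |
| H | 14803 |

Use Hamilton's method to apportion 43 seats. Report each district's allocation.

B 16, G 3, F 20, A 2, H 2

Standard divisor: 302385 ÷ 43 ≈ 7032.209.
Standard quotas: B 16.1342, G 2.7971, F 20.3580, A 1.6056, H 2.1050.
Lower quotas: B 16, G 2, F 20, A 1, H 2 (sum 41, leaving 2 seats).
Remainders in descending order: G 0.7971, A 0.6056, F 0.3580, B 0.1342, H 0.1050.
The surplus seats go to G, A.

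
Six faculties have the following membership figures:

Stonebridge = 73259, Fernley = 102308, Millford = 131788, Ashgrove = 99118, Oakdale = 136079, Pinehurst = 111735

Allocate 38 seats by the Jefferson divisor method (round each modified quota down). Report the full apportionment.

Standard divisor 654287/38 ≈ 17218.079; standard quotas: Stonebridge 4.255, Fernley 5.942, Millford 7.654, Ashgrove 5.757, Oakdale 7.903, Pinehurst 6.489.
Rounding down gives 4, 5, 7, 5, 7, 6 = 34 seats, so the divisor must be adjusted.
With modified divisor 16200: modified quotas Stonebridge 4.522, Fernley 6.315, Millford 8.135, Ashgrove 6.118, Oakdale 8.400, Pinehurst 6.897.
Rounding down: Stonebridge 4, Fernley 6, Millford 8, Ashgrove 6, Oakdale 8, Pinehurst 6 (total 38).

Stonebridge 4, Fernley 6, Millford 8, Ashgrove 6, Oakdale 8, Pinehurst 6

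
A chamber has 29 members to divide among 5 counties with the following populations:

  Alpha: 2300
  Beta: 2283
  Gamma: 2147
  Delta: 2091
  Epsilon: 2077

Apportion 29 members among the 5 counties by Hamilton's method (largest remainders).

Alpha 6; Beta 6; Gamma 6; Delta 6; Epsilon 5

Total 10898; standard divisor 10898/29 ≈ 375.793.
Standard quotas: Alpha 6.120, Beta 6.075, Gamma 5.713, Delta 5.564, Epsilon 5.527.
Lower quotas: Alpha 6, Beta 6, Gamma 5, Delta 5, Epsilon 5 (sum 27, leaving 2 seats).
Remainders in descending order: Gamma 0.713, Delta 0.564, Epsilon 0.527, Alpha 0.120, Beta 0.075.
The surplus seats go to Gamma, Delta.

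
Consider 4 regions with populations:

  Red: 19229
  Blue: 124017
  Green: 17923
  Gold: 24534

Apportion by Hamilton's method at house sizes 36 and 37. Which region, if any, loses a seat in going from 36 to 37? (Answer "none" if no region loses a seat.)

At 36 seats: Red 4, Blue 24, Green 3, Gold 5.
At 37 seats: Red 4, Blue 25, Green 3, Gold 5.
No region's allocation decreased.

none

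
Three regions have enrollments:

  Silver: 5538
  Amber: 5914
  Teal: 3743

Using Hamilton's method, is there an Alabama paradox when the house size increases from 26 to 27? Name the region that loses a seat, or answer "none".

At 26 seats: Silver 10, Amber 10, Teal 6.
At 27 seats: Silver 10, Amber 10, Teal 7.
No region's allocation decreased.

none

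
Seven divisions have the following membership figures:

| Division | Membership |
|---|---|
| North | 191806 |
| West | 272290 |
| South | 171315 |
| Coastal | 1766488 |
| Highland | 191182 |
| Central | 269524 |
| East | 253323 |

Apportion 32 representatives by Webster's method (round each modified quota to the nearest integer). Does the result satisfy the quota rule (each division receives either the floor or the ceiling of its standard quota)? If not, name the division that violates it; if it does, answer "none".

Coastal

Standard quotas: North 1.970, West 2.796, South 1.759, Coastal 18.142, Highland 1.963, Central 2.768, East 2.602.
Webster allocation: North 2, West 3, South 2, Coastal 17, Highland 2, Central 3, East 3.
Coastal has quota 18.142 (lower 18, upper 19) but receives 17 — outside the quota interval.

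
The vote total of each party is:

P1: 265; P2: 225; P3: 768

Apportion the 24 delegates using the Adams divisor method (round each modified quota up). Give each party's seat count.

P1=5, P2=5, P3=14

Standard divisor 1258/24 ≈ 52.417; standard quotas: P1 5.056, P2 4.293, P3 14.652.
Rounding up gives 6, 5, 15 = 26 seats, so the divisor must be adjusted.
With modified divisor 55.6: modified quotas P1 4.766, P2 4.047, P3 13.813.
Rounding up: P1 5, P2 5, P3 14 (total 24).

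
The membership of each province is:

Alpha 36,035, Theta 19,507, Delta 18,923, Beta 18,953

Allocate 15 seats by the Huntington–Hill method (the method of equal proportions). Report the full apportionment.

Alpha=6, Theta=3, Delta=3, Beta=3

With divisor 6105: modified quotas Alpha 5.903, Theta 3.195, Delta 3.100, Beta 3.105.
Geometric-mean thresholds: Alpha √(5·6)=5.477, Theta √(3·4)=3.464, Delta √(3·4)=3.464, Beta √(3·4)=3.464.
Each quota rounded against its threshold gives Alpha 6, Theta 3, Delta 3, Beta 3 (total 15).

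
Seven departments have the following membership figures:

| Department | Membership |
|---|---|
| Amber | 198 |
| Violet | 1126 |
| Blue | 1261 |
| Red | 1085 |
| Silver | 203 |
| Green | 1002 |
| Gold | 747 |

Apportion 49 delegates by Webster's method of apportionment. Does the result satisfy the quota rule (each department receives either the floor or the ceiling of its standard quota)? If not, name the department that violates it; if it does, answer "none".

Standard quotas: Amber 1.726, Violet 9.814, Blue 10.991, Red 9.457, Silver 1.769, Green 8.733, Gold 6.511.
Webster allocation: Amber 2, Violet 10, Blue 11, Red 9, Silver 2, Green 9, Gold 6.
Every allocation lies between the lower and upper quota.

none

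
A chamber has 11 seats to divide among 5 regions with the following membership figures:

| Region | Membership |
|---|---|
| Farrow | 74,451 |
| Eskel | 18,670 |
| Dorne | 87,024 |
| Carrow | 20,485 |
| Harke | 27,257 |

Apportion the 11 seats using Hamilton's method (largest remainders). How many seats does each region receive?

Standard divisor: 227887 ÷ 11 = 20717.
Standard quotas: Farrow 3.5937, Eskel 0.9012, Dorne 4.2006, Carrow 0.9888, Harke 1.3157.
Lower quotas: Farrow 3, Eskel 0, Dorne 4, Carrow 0, Harke 1 (sum 8, leaving 3 seats).
Remainders in descending order: Carrow 0.9888, Eskel 0.9012, Farrow 0.5937, Harke 0.3157, Dorne 0.2006.
The surplus seats go to Carrow, Eskel, Farrow.

Farrow=4, Eskel=1, Dorne=4, Carrow=1, Harke=1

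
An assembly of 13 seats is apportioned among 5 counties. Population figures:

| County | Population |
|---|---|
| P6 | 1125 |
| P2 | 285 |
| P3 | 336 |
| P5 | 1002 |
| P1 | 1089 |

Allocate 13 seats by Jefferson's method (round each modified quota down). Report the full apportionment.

P6 4, P2 1, P3 1, P5 3, P1 4

Standard divisor 3837/13 ≈ 295.154; standard quotas: P6 3.812, P2 0.966, P3 1.138, P5 3.395, P1 3.690.
Rounding down gives 3, 0, 1, 3, 3 = 10 seats, so the divisor must be adjusted.
With modified divisor 260: modified quotas P6 4.327, P2 1.096, P3 1.292, P5 3.854, P1 4.188.
Rounding down: P6 4, P2 1, P3 1, P5 3, P1 4 (total 13).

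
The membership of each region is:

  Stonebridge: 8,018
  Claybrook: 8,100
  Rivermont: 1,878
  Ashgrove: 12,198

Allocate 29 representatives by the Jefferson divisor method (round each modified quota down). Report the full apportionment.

Standard divisor 30194/29 ≈ 1041.172; standard quotas: Stonebridge 7.701, Claybrook 7.780, Rivermont 1.804, Ashgrove 11.716.
Rounding down gives 7, 7, 1, 11 = 26 seats, so the divisor must be adjusted.
With modified divisor 970: modified quotas Stonebridge 8.266, Claybrook 8.351, Rivermont 1.936, Ashgrove 12.575.
Rounding down: Stonebridge 8, Claybrook 8, Rivermont 1, Ashgrove 12 (total 29).

Stonebridge: 8, Claybrook: 8, Rivermont: 1, Ashgrove: 12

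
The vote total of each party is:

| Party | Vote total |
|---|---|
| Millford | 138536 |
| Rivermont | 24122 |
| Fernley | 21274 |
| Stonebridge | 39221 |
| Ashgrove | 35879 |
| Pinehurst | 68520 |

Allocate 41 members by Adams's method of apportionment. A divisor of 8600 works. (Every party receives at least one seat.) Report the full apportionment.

With modified divisor 8600: modified quotas Millford 16.109, Rivermont 2.805, Fernley 2.474, Stonebridge 4.561, Ashgrove 4.172, Pinehurst 7.967.
Rounding up: Millford 17, Rivermont 3, Fernley 3, Stonebridge 5, Ashgrove 5, Pinehurst 8 (total 41).

Millford 17; Rivermont 3; Fernley 3; Stonebridge 5; Ashgrove 5; Pinehurst 8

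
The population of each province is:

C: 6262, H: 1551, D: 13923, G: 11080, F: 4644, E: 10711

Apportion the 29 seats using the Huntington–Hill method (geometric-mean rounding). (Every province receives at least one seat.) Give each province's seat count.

With divisor 1681: modified quotas C 3.725, H 0.923, D 8.283, G 6.591, F 2.763, E 6.372.
Geometric-mean thresholds: C √(3·4)=3.464, H (min 1), D √(8·9)=8.485, G √(6·7)=6.481, F √(2·3)=2.449, E √(6·7)=6.481.
Each quota rounded against its threshold gives C 4, H 1, D 8, G 7, F 3, E 6 (total 29).

C=4, H=1, D=8, G=7, F=3, E=6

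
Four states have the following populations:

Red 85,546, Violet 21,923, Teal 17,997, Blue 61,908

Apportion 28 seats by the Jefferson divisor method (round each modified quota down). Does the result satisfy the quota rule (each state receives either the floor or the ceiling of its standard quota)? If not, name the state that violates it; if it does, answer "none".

Standard quotas: Red 12.783, Violet 3.276, Teal 2.689, Blue 9.251.
Jefferson allocation: Red 13, Violet 3, Teal 2, Blue 10.
Every allocation lies between the lower and upper quota.

none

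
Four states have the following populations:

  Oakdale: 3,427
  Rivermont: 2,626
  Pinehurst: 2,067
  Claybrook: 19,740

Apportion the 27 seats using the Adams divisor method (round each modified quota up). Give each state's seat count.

Standard divisor 27860/27 ≈ 1031.852; standard quotas: Oakdale 3.321, Rivermont 2.545, Pinehurst 2.003, Claybrook 19.131.
Rounding up gives 4, 3, 3, 20 = 30 seats, so the divisor must be adjusted.
With modified divisor 1100: modified quotas Oakdale 3.115, Rivermont 2.387, Pinehurst 1.879, Claybrook 17.945.
Rounding up: Oakdale 4, Rivermont 3, Pinehurst 2, Claybrook 18 (total 27).

Oakdale: 4; Rivermont: 3; Pinehurst: 2; Claybrook: 18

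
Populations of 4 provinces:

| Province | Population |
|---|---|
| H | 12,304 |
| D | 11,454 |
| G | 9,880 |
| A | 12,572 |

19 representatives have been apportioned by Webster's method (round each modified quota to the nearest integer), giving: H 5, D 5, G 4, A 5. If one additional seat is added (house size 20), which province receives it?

A

Priority for the next seat is population ÷ (current seats + 0.5).
Priorities: H 2237.091, D 2082.545, G 2195.556, A 2285.818.
Highest priority: A.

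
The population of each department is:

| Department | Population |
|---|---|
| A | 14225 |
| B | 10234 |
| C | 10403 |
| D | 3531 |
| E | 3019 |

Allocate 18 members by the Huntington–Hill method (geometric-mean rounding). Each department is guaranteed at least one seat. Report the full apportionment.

With divisor 2307: modified quotas A 6.166, B 4.436, C 4.509, D 1.531, E 1.309.
Geometric-mean thresholds: A √(6·7)=6.481, B √(4·5)=4.472, C √(4·5)=4.472, D √(1·2)=1.414, E √(1·2)=1.414.
Each quota rounded against its threshold gives A 6, B 4, C 5, D 2, E 1 (total 18).

A 6, B 4, C 5, D 2, E 1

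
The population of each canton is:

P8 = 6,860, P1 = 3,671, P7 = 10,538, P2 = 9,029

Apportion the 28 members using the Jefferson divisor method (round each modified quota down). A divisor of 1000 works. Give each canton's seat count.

With modified divisor 1000: modified quotas P8 6.860, P1 3.671, P7 10.538, P2 9.029.
Rounding down: P8 6, P1 3, P7 10, P2 9 (total 28).

P8=6, P1=3, P7=10, P2=9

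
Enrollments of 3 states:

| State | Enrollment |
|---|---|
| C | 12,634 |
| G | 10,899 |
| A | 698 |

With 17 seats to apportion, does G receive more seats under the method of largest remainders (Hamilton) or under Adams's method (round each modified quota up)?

Hamilton

Hamilton: C 9, G 8, A 0.
Adams: C 9, G 7, A 1.
G gets 8 under Hamilton and 7 under Adams.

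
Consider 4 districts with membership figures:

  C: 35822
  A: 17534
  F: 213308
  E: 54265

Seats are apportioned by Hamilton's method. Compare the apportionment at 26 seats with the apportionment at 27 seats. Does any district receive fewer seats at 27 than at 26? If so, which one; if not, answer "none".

A

At 26 seats: C 3, A 2, F 17, E 4.
At 27 seats: C 3, A 1, F 18, E 5.
A drops from 2 to 1.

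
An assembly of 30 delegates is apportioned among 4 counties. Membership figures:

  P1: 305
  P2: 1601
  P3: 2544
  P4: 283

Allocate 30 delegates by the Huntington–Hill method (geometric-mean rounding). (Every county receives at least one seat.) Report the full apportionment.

With divisor 159: modified quotas P1 1.918, P2 10.069, P3 16.000, P4 1.780.
Geometric-mean thresholds: P1 √(1·2)=1.414, P2 √(10·11)=10.488, P3 √(16·17)=16.492, P4 √(1·2)=1.414.
Each quota rounded against its threshold gives P1 2, P2 10, P3 16, P4 2 (total 30).

P1: 2, P2: 10, P3: 16, P4: 2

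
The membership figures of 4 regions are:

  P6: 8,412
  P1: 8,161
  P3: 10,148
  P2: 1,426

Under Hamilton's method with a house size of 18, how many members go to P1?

The standard divisor is 28147/18 ≈ 1563.722.
Standard quotas: P6 5.3795, P1 5.2190, P3 6.4896, P2 0.9119.
Lower quotas: P6 5, P1 5, P3 6, P2 0 (sum 16, leaving 2 seats).
Remainders in descending order: P2 0.9119, P3 0.4896, P6 0.3795, P1 0.2190.
Largest remainders: P2, P3 receive the extra seats.
P1 receives 5.

5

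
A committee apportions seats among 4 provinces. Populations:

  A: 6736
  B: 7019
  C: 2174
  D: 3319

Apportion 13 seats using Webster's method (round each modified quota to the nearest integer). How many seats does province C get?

Standard divisor 19248/13 ≈ 1480.615; standard quotas: A 4.549, B 4.741, C 1.468, D 2.242.
Rounding to the nearest integer gives A 5, B 5, C 1, D 2 — total 13, matching the house size, so no adjustment is needed.
C receives 1.

1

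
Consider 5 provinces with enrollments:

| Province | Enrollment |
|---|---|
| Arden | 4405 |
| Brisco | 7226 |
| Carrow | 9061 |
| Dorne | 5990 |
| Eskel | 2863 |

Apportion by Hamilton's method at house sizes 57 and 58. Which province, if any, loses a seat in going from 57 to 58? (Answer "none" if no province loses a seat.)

At 57 seats: Arden 8, Brisco 14, Carrow 17, Dorne 12, Eskel 6.
At 58 seats: Arden 9, Brisco 14, Carrow 18, Dorne 12, Eskel 5.
Eskel drops from 6 to 5.

Eskel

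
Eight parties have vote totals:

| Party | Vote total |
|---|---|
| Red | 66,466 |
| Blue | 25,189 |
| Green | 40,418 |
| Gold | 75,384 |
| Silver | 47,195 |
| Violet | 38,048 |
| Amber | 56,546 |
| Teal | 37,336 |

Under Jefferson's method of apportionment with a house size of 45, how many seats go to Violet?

Standard divisor 386582/45 ≈ 8590.711; standard quotas: Red 7.737, Blue 2.932, Green 4.705, Gold 8.775, Silver 5.494, Violet 4.429, Amber 6.582, Teal 4.346.
Rounding down gives 7, 2, 4, 8, 5, 4, 6, 4 = 40 seats, so the divisor must be adjusted.
With modified divisor 8000: modified quotas Red 8.308, Blue 3.149, Green 5.052, Gold 9.423, Silver 5.899, Violet 4.756, Amber 7.068, Teal 4.667.
Rounding down: Red 8, Blue 3, Green 5, Gold 9, Silver 5, Violet 4, Amber 7, Teal 4 (total 45).
Violet receives 4.

4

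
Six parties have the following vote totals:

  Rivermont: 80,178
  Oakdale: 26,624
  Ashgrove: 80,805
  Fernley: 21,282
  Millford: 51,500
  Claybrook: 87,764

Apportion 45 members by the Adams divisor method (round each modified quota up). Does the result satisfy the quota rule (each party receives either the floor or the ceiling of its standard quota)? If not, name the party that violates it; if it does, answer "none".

none

Standard quotas: Rivermont 10.363, Oakdale 3.441, Ashgrove 10.444, Fernley 2.751, Millford 6.657, Claybrook 11.344.
Adams allocation: Rivermont 10, Oakdale 4, Ashgrove 10, Fernley 3, Millford 7, Claybrook 11.
Every allocation lies between the lower and upper quota.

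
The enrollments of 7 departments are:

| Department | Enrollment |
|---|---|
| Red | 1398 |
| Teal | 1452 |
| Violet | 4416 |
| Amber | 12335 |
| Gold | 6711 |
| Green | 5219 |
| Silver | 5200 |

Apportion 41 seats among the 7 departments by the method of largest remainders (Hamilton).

Standard divisor: 36731 ÷ 41 ≈ 895.878.
Standard quotas: Red 1.5605, Teal 1.6208, Violet 4.9292, Amber 13.7686, Gold 7.4910, Green 5.8256, Silver 5.8044.
Lower quotas: Red 1, Teal 1, Violet 4, Amber 13, Gold 7, Green 5, Silver 5 (sum 36, leaving 5 seats).
Remainders in descending order: Violet 0.9292, Green 0.8256, Silver 0.8044, Amber 0.7686, Teal 0.6208, Red 0.5605, Gold 0.4910.
The surplus seats go to Violet, Green, Silver, Amber, Teal.

Red=1, Teal=2, Violet=5, Amber=14, Gold=7, Green=6, Silver=6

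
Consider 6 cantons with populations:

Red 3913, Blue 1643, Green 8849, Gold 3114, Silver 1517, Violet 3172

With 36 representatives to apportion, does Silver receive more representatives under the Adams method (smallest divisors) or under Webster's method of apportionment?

Adams

Adams: Red 6, Blue 3, Green 14, Gold 5, Silver 3, Violet 5.
Webster: Red 6, Blue 3, Green 15, Gold 5, Silver 2, Violet 5.
Silver gets 3 under Adams and 2 under Webster.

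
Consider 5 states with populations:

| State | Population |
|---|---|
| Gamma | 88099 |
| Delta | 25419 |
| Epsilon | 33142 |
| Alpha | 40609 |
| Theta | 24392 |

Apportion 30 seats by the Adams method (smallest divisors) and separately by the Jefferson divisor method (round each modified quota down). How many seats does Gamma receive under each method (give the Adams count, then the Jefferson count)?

Adams: Gamma 11, Delta 4, Epsilon 5, Alpha 6, Theta 4.
Jefferson: Gamma 13, Delta 3, Epsilon 5, Alpha 6, Theta 3.
Gamma gets 11 under Adams and 13 under Jefferson.

11 and 13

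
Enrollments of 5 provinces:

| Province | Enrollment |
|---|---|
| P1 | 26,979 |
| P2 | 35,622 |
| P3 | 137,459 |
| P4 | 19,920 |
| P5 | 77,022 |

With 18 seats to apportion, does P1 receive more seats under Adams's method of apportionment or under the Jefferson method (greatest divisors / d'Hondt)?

Adams

Adams: P1 2, P2 2, P3 8, P4 2, P5 4.
Jefferson: P1 1, P2 2, P3 9, P4 1, P5 5.
P1 gets 2 under Adams and 1 under Jefferson.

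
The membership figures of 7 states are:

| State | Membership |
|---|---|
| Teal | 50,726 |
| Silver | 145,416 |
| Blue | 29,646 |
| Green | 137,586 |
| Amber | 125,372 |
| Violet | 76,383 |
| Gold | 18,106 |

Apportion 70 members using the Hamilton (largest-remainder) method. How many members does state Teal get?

Standard divisor: 583235 ÷ 70 ≈ 8331.929.
Standard quotas: Teal 6.0881, Silver 17.4529, Blue 3.5581, Green 16.5131, Amber 15.0472, Violet 9.1675, Gold 2.1731.
Lower quotas: Teal 6, Silver 17, Blue 3, Green 16, Amber 15, Violet 9, Gold 2 (sum 68, leaving 2 seats).
Remainders in descending order: Blue 0.5581, Green 0.5131, Silver 0.4529, Gold 0.1731, Violet 0.1675, Teal 0.0881, Amber 0.0472.
Largest remainders: Blue, Green receive the extra seats.
Teal receives 6.

6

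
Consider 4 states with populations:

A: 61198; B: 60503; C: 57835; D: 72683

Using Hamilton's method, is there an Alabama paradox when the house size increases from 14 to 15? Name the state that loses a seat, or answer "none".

At 14 seats: A 4, B 3, C 3, D 4.
At 15 seats: A 4, B 4, C 3, D 4.
No state's allocation decreased.

none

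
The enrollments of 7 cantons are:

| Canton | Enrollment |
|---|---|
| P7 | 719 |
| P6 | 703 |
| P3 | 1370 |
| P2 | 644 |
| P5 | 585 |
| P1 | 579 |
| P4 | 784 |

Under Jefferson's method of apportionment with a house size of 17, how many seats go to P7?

2

Standard divisor 5384/17 ≈ 316.706; standard quotas: P7 2.270, P6 2.220, P3 4.326, P2 2.033, P5 1.847, P1 1.828, P4 2.475.
Rounding down gives 2, 2, 4, 2, 1, 1, 2 = 14 seats, so the divisor must be adjusted.
With modified divisor 270: modified quotas P7 2.663, P6 2.604, P3 5.074, P2 2.385, P5 2.167, P1 2.144, P4 2.904.
Rounding down: P7 2, P6 2, P3 5, P2 2, P5 2, P1 2, P4 2 (total 17).
P7 receives 2.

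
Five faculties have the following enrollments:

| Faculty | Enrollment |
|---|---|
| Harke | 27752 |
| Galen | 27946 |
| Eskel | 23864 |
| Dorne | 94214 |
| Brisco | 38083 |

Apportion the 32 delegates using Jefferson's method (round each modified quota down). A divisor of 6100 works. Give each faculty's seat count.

Harke 4; Galen 4; Eskel 3; Dorne 15; Brisco 6

With modified divisor 6100: modified quotas Harke 4.550, Galen 4.581, Eskel 3.912, Dorne 15.445, Brisco 6.243.
Rounding down: Harke 4, Galen 4, Eskel 3, Dorne 15, Brisco 6 (total 32).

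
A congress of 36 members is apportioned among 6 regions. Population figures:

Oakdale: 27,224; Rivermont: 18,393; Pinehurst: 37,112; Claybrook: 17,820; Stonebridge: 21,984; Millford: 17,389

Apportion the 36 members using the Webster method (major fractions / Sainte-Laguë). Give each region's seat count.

Oakdale 7; Rivermont 5; Pinehurst 9; Claybrook 5; Stonebridge 6; Millford 4

Standard divisor 139922/36 ≈ 3886.722; standard quotas: Oakdale 7.004, Rivermont 4.732, Pinehurst 9.548, Claybrook 4.585, Stonebridge 5.656, Millford 4.474.
Rounding to the nearest integer gives 7, 5, 10, 5, 6, 4 = 37 seats, so the divisor must be adjusted.
With modified divisor 3930: modified quotas Oakdale 6.927, Rivermont 4.680, Pinehurst 9.443, Claybrook 4.534, Stonebridge 5.594, Millford 4.425.
Rounding to the nearest integer: Oakdale 7, Rivermont 5, Pinehurst 9, Claybrook 5, Stonebridge 6, Millford 4 (total 36).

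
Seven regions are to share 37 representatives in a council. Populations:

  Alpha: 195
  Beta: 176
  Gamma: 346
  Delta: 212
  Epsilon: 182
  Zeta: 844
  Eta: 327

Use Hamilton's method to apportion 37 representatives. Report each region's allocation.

Alpha: 3; Beta: 3; Gamma: 6; Delta: 3; Epsilon: 3; Zeta: 14; Eta: 5

Standard divisor: 2282 ÷ 37 ≈ 61.676.
Standard quotas: Alpha 3.162, Beta 2.854, Gamma 5.610, Delta 3.437, Epsilon 2.951, Zeta 13.684, Eta 5.302.
Lower quotas: Alpha 3, Beta 2, Gamma 5, Delta 3, Epsilon 2, Zeta 13, Eta 5 (sum 33, leaving 4 seats).
Remainders in descending order: Epsilon 0.951, Beta 0.854, Zeta 0.684, Gamma 0.610, Delta 0.437, Eta 0.302, Alpha 0.162.
The surplus seats go to Epsilon, Beta, Zeta, Gamma.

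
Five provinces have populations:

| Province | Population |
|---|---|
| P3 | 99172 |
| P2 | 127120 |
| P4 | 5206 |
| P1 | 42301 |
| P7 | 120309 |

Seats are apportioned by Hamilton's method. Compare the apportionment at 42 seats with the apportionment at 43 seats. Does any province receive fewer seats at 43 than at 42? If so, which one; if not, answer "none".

At 42 seats: P3 11, P2 13, P4 1, P1 4, P7 13.
At 43 seats: P3 11, P2 14, P4 0, P1 5, P7 13.
P4 drops from 1 to 0.

P4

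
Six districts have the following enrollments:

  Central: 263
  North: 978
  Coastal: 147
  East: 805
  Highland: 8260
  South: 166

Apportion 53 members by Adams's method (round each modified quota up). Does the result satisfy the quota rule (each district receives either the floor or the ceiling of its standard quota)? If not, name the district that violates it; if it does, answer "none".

Standard quotas: Central 1.313, North 4.881, Coastal 0.734, East 4.018, Highland 41.226, South 0.829.
Adams allocation: Central 2, North 5, Coastal 1, East 4, Highland 40, South 1.
Highland has quota 41.226 (lower 41, upper 42) but receives 40 — outside the quota interval.

Highland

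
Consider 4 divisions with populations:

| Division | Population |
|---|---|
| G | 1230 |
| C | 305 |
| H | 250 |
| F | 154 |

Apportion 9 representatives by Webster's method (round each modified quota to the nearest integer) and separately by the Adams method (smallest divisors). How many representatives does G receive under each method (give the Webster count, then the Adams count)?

6 and 5

Webster: G 6, C 1, H 1, F 1.
Adams: G 5, C 2, H 1, F 1.
G gets 6 under Webster and 5 under Adams.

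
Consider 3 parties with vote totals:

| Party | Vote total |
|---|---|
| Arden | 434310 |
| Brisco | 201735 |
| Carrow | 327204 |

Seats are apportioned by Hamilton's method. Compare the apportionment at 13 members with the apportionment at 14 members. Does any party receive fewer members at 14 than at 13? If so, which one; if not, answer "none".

none

At 13 seats: Arden 6, Brisco 3, Carrow 4.
At 14 seats: Arden 6, Brisco 3, Carrow 5.
No party's allocation decreased.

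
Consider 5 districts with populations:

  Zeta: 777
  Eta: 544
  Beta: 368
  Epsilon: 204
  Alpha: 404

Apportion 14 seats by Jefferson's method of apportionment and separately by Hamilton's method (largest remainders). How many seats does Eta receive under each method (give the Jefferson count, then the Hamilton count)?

Jefferson: Zeta 5, Eta 4, Beta 2, Epsilon 1, Alpha 2.
Hamilton: Zeta 5, Eta 3, Beta 2, Epsilon 1, Alpha 3.
Eta gets 4 under Jefferson and 3 under Hamilton.

4 and 3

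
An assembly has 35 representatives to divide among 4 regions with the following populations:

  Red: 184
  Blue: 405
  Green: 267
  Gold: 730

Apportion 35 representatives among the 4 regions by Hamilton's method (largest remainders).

Red 4, Blue 9, Green 6, Gold 16

Standard divisor: 1586 ÷ 35 ≈ 45.314.
Standard quotas: Red 4.061, Blue 8.938, Green 5.892, Gold 16.110.
Lower quotas: Red 4, Blue 8, Green 5, Gold 16 (sum 33, leaving 2 seats).
Remainders in descending order: Blue 0.938, Green 0.892, Gold 0.110, Red 0.061.
Largest remainders: Blue, Green receive the extra seats.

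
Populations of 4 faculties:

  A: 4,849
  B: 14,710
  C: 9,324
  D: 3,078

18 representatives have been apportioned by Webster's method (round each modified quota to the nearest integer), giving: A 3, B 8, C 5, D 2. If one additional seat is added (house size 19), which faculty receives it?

B

Priority for the next seat is population ÷ (current seats + 0.5).
Priorities: A 1385.429, B 1730.588, C 1695.273, D 1231.200.
Highest priority: B.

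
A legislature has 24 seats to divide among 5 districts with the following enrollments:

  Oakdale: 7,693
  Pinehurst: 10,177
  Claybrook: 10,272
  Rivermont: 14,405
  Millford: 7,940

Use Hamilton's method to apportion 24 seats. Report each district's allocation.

Oakdale 3, Pinehurst 5, Claybrook 5, Rivermont 7, Millford 4

Total 50487; standard divisor 50487/24 ≈ 2103.625.
Standard quotas: Oakdale 3.6570, Pinehurst 4.8378, Claybrook 4.8830, Rivermont 6.8477, Millford 3.7744.
Lower quotas: Oakdale 3, Pinehurst 4, Claybrook 4, Rivermont 6, Millford 3 (sum 20, leaving 4 seats).
Remainders in descending order: Claybrook 0.8830, Rivermont 0.8477, Pinehurst 0.8378, Millford 0.7744, Oakdale 0.6570.
The surplus seats go to Claybrook, Rivermont, Pinehurst, Millford.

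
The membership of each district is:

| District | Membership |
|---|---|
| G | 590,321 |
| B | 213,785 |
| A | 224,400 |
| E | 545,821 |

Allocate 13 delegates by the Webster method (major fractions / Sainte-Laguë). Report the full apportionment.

Standard divisor 1574327/13 ≈ 121102.077; standard quotas: G 4.875, B 1.765, A 1.853, E 4.507.
Rounding to the nearest integer gives 5, 2, 2, 5 = 14 seats, so the divisor must be adjusted.
With modified divisor 126200: modified quotas G 4.678, B 1.694, A 1.778, E 4.325.
Rounding to the nearest integer: G 5, B 2, A 2, E 4 (total 13).

G: 5; B: 2; A: 2; E: 4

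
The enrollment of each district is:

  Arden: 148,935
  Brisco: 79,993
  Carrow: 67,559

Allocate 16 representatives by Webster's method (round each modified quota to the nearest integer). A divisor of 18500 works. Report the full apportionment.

Arden=8, Brisco=4, Carrow=4

With modified divisor 18500: modified quotas Arden 8.051, Brisco 4.324, Carrow 3.652.
Rounding to the nearest integer: Arden 8, Brisco 4, Carrow 4 (total 16).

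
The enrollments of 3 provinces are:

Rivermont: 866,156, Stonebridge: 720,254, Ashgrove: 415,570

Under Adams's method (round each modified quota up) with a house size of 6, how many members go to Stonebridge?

Standard divisor 2001980/6 ≈ 333663.333; standard quotas: Rivermont 2.596, Stonebridge 2.159, Ashgrove 1.245.
Rounding up gives 3, 3, 2 = 8 seats, so the divisor must be adjusted.
With modified divisor 424300: modified quotas Rivermont 2.041, Stonebridge 1.698, Ashgrove 0.979.
Rounding up: Rivermont 3, Stonebridge 2, Ashgrove 1 (total 6).
Stonebridge receives 2.

2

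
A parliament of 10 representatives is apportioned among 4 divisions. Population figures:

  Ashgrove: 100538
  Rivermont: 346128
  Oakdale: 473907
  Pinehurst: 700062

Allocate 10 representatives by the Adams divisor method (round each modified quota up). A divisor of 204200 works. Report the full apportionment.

Ashgrove: 1, Rivermont: 2, Oakdale: 3, Pinehurst: 4

With modified divisor 204200: modified quotas Ashgrove 0.492, Rivermont 1.695, Oakdale 2.321, Pinehurst 3.428.
Rounding up: Ashgrove 1, Rivermont 2, Oakdale 3, Pinehurst 4 (total 10).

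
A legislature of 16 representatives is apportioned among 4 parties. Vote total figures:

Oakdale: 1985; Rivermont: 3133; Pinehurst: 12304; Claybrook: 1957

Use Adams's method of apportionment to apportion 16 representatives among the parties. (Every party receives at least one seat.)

Oakdale=2; Rivermont=3; Pinehurst=9; Claybrook=2

Standard divisor 19379/16 ≈ 1211.188; standard quotas: Oakdale 1.639, Rivermont 2.587, Pinehurst 10.159, Claybrook 1.616.
Rounding up gives 2, 3, 11, 2 = 18 seats, so the divisor must be adjusted.
With modified divisor 1500: modified quotas Oakdale 1.323, Rivermont 2.089, Pinehurst 8.203, Claybrook 1.305.
Rounding up: Oakdale 2, Rivermont 3, Pinehurst 9, Claybrook 2 (total 16).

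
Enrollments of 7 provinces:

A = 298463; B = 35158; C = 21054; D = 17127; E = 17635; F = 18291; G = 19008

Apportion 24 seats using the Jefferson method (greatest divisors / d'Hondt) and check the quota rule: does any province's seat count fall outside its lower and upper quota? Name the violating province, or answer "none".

none

Standard quotas: A 16.786, B 1.977, C 1.184, D 0.963, E 0.992, F 1.029, G 1.069.
Jefferson allocation: A 17, B 2, C 1, D 1, E 1, F 1, G 1.
Every allocation lies between the lower and upper quota.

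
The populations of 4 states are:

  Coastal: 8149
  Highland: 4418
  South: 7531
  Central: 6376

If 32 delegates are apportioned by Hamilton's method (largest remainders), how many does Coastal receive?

The standard divisor is 26474/32 ≈ 827.312.
Standard quotas: Coastal 9.8500, Highland 5.3402, South 9.1030, Central 7.7069.
Lower quotas: Coastal 9, Highland 5, South 9, Central 7 (sum 30, leaving 2 seats).
Remainders in descending order: Coastal 0.8500, Central 0.7069, Highland 0.3402, South 0.1030.
The surplus seats go to Coastal, Central.
Coastal receives 10.

10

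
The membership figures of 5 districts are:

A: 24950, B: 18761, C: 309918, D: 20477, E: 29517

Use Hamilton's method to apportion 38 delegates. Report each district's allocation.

Total 403623; standard divisor 403623/38 ≈ 10621.658.
Standard quotas: A 2.3490, B 1.7663, C 29.1779, D 1.9279, E 2.7789.
Lower quotas: A 2, B 1, C 29, D 1, E 2 (sum 35, leaving 3 seats).
Remainders in descending order: D 0.9279, E 0.7789, B 0.7663, A 0.3490, C 0.1779.
The surplus seats go to D, E, B.

A 2; B 2; C 29; D 2; E 3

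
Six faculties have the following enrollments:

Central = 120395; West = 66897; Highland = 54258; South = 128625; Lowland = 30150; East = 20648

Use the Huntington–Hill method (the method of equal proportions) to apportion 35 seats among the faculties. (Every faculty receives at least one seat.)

Central 10; West 5; Highland 4; South 11; Lowland 3; East 2

With divisor 12239: modified quotas Central 9.837, West 5.466, Highland 4.433, South 10.509, Lowland 2.463, East 1.687.
Geometric-mean thresholds: Central √(9·10)=9.487, West √(5·6)=5.477, Highland √(4·5)=4.472, South √(10·11)=10.488, Lowland √(2·3)=2.449, East √(1·2)=1.414.
Each quota rounded against its threshold gives Central 10, West 5, Highland 4, South 11, Lowland 3, East 2 (total 35).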